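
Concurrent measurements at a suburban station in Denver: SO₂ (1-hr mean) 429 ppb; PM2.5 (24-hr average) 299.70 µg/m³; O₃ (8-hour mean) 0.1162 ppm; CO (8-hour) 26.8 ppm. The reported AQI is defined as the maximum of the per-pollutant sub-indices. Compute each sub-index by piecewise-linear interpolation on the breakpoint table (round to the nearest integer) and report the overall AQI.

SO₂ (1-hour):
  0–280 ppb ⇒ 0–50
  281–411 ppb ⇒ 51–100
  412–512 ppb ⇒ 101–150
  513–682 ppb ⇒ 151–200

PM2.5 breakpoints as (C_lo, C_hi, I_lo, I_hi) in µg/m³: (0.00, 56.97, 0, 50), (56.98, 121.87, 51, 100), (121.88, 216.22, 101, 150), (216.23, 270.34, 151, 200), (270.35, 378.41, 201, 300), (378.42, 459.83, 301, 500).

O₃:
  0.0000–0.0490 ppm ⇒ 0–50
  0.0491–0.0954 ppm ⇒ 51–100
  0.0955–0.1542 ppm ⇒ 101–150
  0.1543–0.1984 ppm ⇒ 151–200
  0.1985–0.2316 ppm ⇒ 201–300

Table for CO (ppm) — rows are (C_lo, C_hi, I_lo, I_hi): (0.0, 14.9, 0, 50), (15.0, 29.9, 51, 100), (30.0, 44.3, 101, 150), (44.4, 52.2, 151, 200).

228

SO₂: 429 ∈ [412, 512] ↔ index [101, 150].
101 + (429−412)·(150−101)/(512−412) = 101 + 17·49/100 ≈ 109.33, so AQI = 109.
PM2.5: 299.70 ∈ [270.35, 378.41] ↔ index [201, 300].
201 + (299.70−270.35)·(300−201)/(378.41−270.35) = 201 + 29.35·99/108.06 ≈ 227.89, so AQI = 228.
O₃: row 0.0955–0.1542 (AQI 101–150). (150−101)·(0.1162−0.0955)/(0.1542−0.0955) + 101 = 49·0.0207/0.0587 + 101 ≈ 118.28 → 118.
CO 26.8: bracket 15.0–29.9 → index 51–100; slope 49/14.9, offset 11.8.
AQI = 51 + 49/14.9·11.8 ≈ 89.81 ⇒ 90.
Sub-indices: SO₂→109, PM2.5→228, O₃→118, CO→90. Overall AQI = max = 228; dominant pollutant is PM2.5.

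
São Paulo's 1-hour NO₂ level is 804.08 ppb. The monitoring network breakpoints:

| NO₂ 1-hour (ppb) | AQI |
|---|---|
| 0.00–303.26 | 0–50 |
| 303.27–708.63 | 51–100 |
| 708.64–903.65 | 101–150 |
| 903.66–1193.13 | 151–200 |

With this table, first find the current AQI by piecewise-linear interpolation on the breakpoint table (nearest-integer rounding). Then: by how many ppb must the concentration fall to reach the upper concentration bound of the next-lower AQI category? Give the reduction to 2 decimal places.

NO₂: row 708.64–903.65 (AQI 101–150). (150−101)·(804.08−708.64)/(903.65−708.64) + 101 = 49·95.44/195.01 + 101 ≈ 124.98 → 125.
Current AQI 125 is in the Unhealthy for Sensitive Groups range (101–150). The next-lower category tops out at AQI 100, whose upper concentration bound is 708.63 ppb.
Reduction needed = 804.08 − 708.63 = 95.45 ppb.

95.45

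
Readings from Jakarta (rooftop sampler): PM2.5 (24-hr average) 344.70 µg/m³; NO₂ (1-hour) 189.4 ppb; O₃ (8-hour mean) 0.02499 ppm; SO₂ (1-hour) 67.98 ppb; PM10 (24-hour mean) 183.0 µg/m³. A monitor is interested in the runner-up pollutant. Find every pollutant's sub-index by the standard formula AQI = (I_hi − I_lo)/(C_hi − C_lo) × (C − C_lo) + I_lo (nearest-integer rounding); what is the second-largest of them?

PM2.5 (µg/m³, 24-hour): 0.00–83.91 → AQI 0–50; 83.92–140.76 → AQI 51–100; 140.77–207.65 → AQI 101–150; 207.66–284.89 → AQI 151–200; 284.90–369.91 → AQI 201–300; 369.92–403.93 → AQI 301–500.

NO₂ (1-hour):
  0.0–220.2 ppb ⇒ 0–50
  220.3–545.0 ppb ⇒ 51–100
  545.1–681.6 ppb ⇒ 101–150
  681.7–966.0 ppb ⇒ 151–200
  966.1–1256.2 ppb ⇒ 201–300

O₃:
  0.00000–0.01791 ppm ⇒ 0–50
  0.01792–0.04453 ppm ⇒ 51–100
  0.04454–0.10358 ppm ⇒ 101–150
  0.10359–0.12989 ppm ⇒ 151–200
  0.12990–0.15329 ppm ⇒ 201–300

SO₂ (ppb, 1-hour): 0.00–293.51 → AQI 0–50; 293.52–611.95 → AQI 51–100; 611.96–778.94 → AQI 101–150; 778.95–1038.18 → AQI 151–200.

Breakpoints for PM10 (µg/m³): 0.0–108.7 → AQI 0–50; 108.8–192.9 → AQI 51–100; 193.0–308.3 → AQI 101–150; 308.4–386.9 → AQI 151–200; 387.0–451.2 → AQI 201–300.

PM2.5: 344.70 lies in 284.90–369.91, so I_lo=201, I_hi=300, C_lo=284.90, C_hi=369.91.
(300−201)/(369.91−284.90) × (344.70−284.90) + 201 = 99/85.01 × 59.80 + 201 ≈ 270.64 → 271.
NO₂: 189.4 lies in 0.0–220.2, so I_lo=0, I_hi=50, C_lo=0.0, C_hi=220.2.
(50−0)/(220.2−0.0) × (189.4−0.0) + 0 = 50/220.2 × 189.4 + 0 ≈ 43.01 → 43.
O₃: 0.02499 ∈ [0.01792, 0.04453] ↔ index [51, 100].
51 + (0.02499−0.01792)·(100−51)/(0.04453−0.01792) = 51 + 0.00707·49/0.02661 ≈ 64.02, so AQI = 64.
SO₂: 67.98 lies in 0.00–293.51, so I_lo=0, I_hi=50, C_lo=0.00, C_hi=293.51.
(50−0)/(293.51−0.00) × (67.98−0.00) + 0 = 50/293.51 × 67.98 + 0 ≈ 11.58 → 12.
PM10 183.0: bracket 108.8–192.9 → index 51–100; slope 49/84.1, offset 74.2.
AQI = 51 + 49/84.1·74.2 ≈ 94.23 ⇒ 94.
Sub-indices: PM2.5→271, NO₂→43, O₃→64, SO₂→12, PM10→94. Ranked high→low: 271, 94, 64, 43, 12. Second-highest sub-index = 94.

94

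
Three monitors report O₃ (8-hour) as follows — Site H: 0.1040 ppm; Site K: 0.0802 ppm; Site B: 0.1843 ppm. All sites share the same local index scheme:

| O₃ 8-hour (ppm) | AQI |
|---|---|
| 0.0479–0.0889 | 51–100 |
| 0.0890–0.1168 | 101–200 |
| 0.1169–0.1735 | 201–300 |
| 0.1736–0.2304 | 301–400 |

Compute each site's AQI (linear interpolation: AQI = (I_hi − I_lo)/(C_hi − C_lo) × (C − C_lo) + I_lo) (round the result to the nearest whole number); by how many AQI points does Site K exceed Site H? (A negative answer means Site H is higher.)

Site H: 0.1040 ∈ [0.0890, 0.1168] ↔ index [101, 200].
101 + (0.1040−0.0890)·(200−101)/(0.1168−0.0890) = 101 + 0.0150·99/0.0278 ≈ 154.42, so AQI = 154.
Site K 0.0802: bracket 0.0479–0.0889 → index 51–100; slope 49/0.0410, offset 0.0323.
AQI = 51 + 49/0.0410·0.0323 ≈ 89.60 ⇒ 90.
Site B: 0.1843 lies in 0.1736–0.2304, so I_lo=301, I_hi=400, C_lo=0.1736, C_hi=0.2304.
(400−301)/(0.2304−0.1736) × (0.1843−0.1736) + 301 = 99/0.0568 × 0.0107 + 301 ≈ 319.65 → 320.
AQIs: Site H=154, Site K=90, Site B=320. Site K (90) − Site H (154) = -64.

-64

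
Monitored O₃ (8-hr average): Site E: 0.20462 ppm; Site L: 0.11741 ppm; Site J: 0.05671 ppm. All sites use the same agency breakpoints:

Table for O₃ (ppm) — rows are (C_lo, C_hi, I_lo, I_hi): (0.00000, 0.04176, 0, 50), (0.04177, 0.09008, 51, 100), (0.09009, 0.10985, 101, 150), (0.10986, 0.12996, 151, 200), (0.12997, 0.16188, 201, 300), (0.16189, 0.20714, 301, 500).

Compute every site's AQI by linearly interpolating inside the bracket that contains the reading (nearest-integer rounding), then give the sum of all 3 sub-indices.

724

Site E: 0.20462 ∈ [0.16189, 0.20714] ↔ index [301, 500].
301 + (0.20462−0.16189)·(500−301)/(0.20714−0.16189) = 301 + 0.04273·199/0.04525 ≈ 488.92, so AQI = 489.
Site L: 0.11741 lies in 0.10986–0.12996, so I_lo=151, I_hi=200, C_lo=0.10986, C_hi=0.12996.
(200−151)/(0.12996−0.10986) × (0.11741−0.10986) + 151 = 49/0.02010 × 0.00755 + 151 ≈ 169.41 → 169.
Site J: 0.05671 lies in 0.04177–0.09008, so I_lo=51, I_hi=100, C_lo=0.04177, C_hi=0.09008.
(100−51)/(0.09008−0.04177) × (0.05671−0.04177) + 51 = 49/0.04831 × 0.01494 + 51 ≈ 66.15 → 66.
AQIs: Site E=489, Site L=169, Site J=66. Sum = 489 + 169 + 66 = 724.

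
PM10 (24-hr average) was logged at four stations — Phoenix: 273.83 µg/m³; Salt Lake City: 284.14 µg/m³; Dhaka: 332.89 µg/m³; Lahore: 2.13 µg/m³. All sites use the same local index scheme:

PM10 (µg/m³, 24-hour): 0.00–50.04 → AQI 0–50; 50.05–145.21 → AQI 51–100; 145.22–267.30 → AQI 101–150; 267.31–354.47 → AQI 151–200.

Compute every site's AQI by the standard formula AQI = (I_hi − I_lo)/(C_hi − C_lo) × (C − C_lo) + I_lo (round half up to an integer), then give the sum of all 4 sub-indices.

Phoenix: row 267.31–354.47 (AQI 151–200). (200−151)·(273.83−267.31)/(354.47−267.31) + 151 = 49·6.52/87.16 + 151 ≈ 154.67 → 155.
Salt Lake City: row 267.31–354.47 (AQI 151–200). (200−151)·(284.14−267.31)/(354.47−267.31) + 151 = 49·16.83/87.16 + 151 ≈ 160.46 → 160.
Dhaka: row 267.31–354.47 (AQI 151–200). (200−151)·(332.89−267.31)/(354.47−267.31) + 151 = 49·65.58/87.16 + 151 ≈ 187.87 → 188.
Lahore 2.13: bracket 0.00–50.04 → index 0–50; slope 50/50.04, offset 2.13.
AQI = 0 + 50/50.04·2.13 ≈ 2.13 ⇒ 2.
AQIs: Phoenix=155, Salt Lake City=160, Dhaka=188, Lahore=2. Sum = 155 + 160 + 188 + 2 = 505.

505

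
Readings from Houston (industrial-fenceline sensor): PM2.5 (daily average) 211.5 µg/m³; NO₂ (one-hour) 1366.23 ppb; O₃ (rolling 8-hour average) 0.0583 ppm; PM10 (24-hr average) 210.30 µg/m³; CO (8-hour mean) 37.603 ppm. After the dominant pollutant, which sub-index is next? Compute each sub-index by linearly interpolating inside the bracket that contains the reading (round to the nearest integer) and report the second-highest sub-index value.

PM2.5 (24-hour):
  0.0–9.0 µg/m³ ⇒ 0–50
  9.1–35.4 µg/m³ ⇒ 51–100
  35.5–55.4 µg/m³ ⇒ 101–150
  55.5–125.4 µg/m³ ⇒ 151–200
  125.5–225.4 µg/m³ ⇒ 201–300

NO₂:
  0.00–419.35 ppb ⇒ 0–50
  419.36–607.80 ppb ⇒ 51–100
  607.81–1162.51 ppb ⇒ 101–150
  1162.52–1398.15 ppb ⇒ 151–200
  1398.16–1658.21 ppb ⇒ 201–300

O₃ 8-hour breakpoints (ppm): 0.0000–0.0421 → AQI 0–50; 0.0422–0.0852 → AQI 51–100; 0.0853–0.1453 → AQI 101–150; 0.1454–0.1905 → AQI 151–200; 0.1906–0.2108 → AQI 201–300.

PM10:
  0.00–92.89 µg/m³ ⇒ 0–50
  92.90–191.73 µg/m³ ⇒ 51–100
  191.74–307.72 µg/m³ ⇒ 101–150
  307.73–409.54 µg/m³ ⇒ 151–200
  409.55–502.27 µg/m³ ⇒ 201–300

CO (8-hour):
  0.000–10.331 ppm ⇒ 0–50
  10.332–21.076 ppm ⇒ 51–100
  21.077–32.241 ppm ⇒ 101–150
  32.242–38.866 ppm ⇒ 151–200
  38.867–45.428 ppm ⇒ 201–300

193

PM2.5: row 125.5–225.4 (AQI 201–300). (300−201)·(211.5−125.5)/(225.4−125.5) + 201 = 99·86.0/99.9 + 201 ≈ 286.23 → 286.
NO₂: row 1162.52–1398.15 (AQI 151–200). (200−151)·(1366.23−1162.52)/(1398.15−1162.52) + 151 = 49·203.71/235.63 + 151 ≈ 193.36 → 193.
O₃: 0.0583 lies in 0.0422–0.0852, so I_lo=51, I_hi=100, C_lo=0.0422, C_hi=0.0852.
(100−51)/(0.0852−0.0422) × (0.0583−0.0422) + 51 = 49/0.0430 × 0.0161 + 51 ≈ 69.35 → 69.
PM10: 210.30 lies in 191.74–307.72, so I_lo=101, I_hi=150, C_lo=191.74, C_hi=307.72.
(150−101)/(307.72−191.74) × (210.30−191.74) + 101 = 49/115.98 × 18.56 + 101 ≈ 108.84 → 109.
CO: 37.603 ∈ [32.242, 38.866] ↔ index [151, 200].
151 + (37.603−32.242)·(200−151)/(38.866−32.242) = 151 + 5.361·49/6.624 ≈ 190.66, so AQI = 191.
Sub-indices: PM2.5→286, NO₂→193, O₃→69, PM10→109, CO→191. Ranked high→low: 286, 193, 191, 109, 69. Second-highest sub-index = 193.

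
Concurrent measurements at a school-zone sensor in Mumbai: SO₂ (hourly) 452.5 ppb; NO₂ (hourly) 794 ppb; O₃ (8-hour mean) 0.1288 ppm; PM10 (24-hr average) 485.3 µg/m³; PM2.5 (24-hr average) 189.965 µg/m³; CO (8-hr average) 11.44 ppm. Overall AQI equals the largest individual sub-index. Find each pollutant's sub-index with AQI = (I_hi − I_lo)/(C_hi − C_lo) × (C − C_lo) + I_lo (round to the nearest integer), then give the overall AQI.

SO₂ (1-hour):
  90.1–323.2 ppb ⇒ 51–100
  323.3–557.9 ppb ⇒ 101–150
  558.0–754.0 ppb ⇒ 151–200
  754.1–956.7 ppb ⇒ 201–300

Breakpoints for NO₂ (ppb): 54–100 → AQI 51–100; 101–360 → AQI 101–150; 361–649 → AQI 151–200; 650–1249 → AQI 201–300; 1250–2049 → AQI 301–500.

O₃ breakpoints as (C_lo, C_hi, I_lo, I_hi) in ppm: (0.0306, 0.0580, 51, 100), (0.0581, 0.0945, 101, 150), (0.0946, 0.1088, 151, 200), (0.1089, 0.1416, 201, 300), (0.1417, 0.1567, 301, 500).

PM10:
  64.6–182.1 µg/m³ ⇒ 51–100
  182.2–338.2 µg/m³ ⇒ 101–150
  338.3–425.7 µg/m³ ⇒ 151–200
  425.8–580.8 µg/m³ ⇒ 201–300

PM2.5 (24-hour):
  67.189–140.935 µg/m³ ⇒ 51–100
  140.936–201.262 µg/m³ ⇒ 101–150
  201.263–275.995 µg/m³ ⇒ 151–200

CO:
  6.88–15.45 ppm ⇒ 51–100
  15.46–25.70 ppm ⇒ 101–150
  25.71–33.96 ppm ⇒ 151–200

261

SO₂: row 323.3–557.9 (AQI 101–150). (150−101)·(452.5−323.3)/(557.9−323.3) + 101 = 49·129.2/234.6 + 101 ≈ 127.99 → 128.
NO₂: 794 lies in 650–1249, so I_lo=201, I_hi=300, C_lo=650, C_hi=1249.
(300−201)/(1249−650) × (794−650) + 201 = 99/599 × 144 + 201 ≈ 224.80 → 225.
O₃ 0.1288: bracket 0.1089–0.1416 → index 201–300; slope 99/0.0327, offset 0.0199.
AQI = 201 + 99/0.0327·0.0199 ≈ 261.25 ⇒ 261.
PM10 485.3: bracket 425.8–580.8 → index 201–300; slope 99/155.0, offset 59.5.
AQI = 201 + 99/155.0·59.5 ≈ 239.00 ⇒ 239.
PM2.5 189.965: bracket 140.936–201.262 → index 101–150; slope 49/60.326, offset 49.029.
AQI = 101 + 49/60.326·49.029 ≈ 140.82 ⇒ 141.
CO 11.44: bracket 6.88–15.45 → index 51–100; slope 49/8.57, offset 4.56.
AQI = 51 + 49/8.57·4.56 ≈ 77.07 ⇒ 77.
Sub-indices: SO₂→128, NO₂→225, O₃→261, PM10→239, PM2.5→141, CO→77. Overall AQI = max = 261; dominant pollutant is O₃.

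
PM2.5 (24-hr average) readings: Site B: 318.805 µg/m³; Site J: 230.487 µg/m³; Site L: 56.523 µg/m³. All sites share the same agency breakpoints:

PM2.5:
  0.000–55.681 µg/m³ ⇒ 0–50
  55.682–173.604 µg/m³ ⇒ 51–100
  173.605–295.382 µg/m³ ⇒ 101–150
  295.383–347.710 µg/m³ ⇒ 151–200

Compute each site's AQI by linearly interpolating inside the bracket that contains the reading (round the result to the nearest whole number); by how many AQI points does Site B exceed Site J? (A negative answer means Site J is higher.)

Site B: row 295.383–347.710 (AQI 151–200). (200−151)·(318.805−295.383)/(347.710−295.383) + 151 = 49·23.422/52.327 + 151 ≈ 172.93 → 173.
Site J: 230.487 lies in 173.605–295.382, so I_lo=101, I_hi=150, C_lo=173.605, C_hi=295.382.
(150−101)/(295.382−173.605) × (230.487−173.605) + 101 = 49/121.777 × 56.882 + 101 ≈ 123.89 → 124.
Site L: 56.523 lies in 55.682–173.604, so I_lo=51, I_hi=100, C_lo=55.682, C_hi=173.604.
(100−51)/(173.604−55.682) × (56.523−55.682) + 51 = 49/117.922 × 0.841 + 51 ≈ 51.35 → 51.
AQIs: Site B=173, Site J=124, Site L=51. Site B (173) − Site J (124) = 49.

49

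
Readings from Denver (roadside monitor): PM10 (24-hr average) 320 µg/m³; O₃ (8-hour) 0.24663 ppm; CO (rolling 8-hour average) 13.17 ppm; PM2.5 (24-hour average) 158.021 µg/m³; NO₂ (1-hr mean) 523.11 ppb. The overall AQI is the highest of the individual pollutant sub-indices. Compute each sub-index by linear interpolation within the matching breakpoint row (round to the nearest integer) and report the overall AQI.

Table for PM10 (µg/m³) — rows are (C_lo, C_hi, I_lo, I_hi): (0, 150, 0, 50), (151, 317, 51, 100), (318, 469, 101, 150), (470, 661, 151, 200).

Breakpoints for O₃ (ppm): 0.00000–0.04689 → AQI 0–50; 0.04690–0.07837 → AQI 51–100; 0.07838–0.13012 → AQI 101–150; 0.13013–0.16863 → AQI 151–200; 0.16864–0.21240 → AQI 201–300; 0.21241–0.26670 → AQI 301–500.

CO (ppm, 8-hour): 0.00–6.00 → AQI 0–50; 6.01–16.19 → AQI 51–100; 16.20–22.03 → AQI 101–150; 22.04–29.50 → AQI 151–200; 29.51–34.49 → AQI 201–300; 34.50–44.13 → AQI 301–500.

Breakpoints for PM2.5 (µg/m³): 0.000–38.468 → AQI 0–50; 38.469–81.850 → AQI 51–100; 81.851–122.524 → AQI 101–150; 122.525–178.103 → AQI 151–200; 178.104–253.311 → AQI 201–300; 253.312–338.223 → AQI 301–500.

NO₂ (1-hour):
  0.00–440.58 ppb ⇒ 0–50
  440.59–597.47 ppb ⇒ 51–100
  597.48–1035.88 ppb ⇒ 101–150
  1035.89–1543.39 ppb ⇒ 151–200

426

PM10 320: bracket 318–469 → index 101–150; slope 49/151, offset 2.
AQI = 101 + 49/151·2 ≈ 101.65 ⇒ 102.
O₃: row 0.21241–0.26670 (AQI 301–500). (500−301)·(0.24663−0.21241)/(0.26670−0.21241) + 301 = 199·0.03422/0.05429 + 301 ≈ 426.43 → 426.
CO: 13.17 lies in 6.01–16.19, so I_lo=51, I_hi=100, C_lo=6.01, C_hi=16.19.
(100−51)/(16.19−6.01) × (13.17−6.01) + 51 = 49/10.18 × 7.16 + 51 ≈ 85.46 → 85.
PM2.5 158.021: bracket 122.525–178.103 → index 151–200; slope 49/55.578, offset 35.496.
AQI = 151 + 49/55.578·35.496 ≈ 182.29 ⇒ 182.
NO₂: 523.11 lies in 440.59–597.47, so I_lo=51, I_hi=100, C_lo=440.59, C_hi=597.47.
(100−51)/(597.47−440.59) × (523.11−440.59) + 51 = 49/156.88 × 82.52 + 51 ≈ 76.77 → 77.
Sub-indices: PM10→102, O₃→426, CO→85, PM2.5→182, NO₂→77. Overall AQI = max = 426; dominant pollutant is O₃.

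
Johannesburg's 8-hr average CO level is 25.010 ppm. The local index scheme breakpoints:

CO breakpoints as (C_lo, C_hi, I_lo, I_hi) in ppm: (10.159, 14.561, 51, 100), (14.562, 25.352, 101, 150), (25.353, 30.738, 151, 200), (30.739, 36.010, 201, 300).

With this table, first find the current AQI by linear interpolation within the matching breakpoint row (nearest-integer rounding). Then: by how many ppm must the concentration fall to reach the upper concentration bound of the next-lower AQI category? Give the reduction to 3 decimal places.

10.449

CO: 25.010 ∈ [14.562, 25.352] ↔ index [101, 150].
101 + (25.010−14.562)·(150−101)/(25.352−14.562) = 101 + 10.448·49/10.790 ≈ 148.45, so AQI = 148.
Current AQI 148 is in the Unhealthy for Sensitive Groups range (101–150). The next-lower category tops out at AQI 100, whose upper concentration bound is 14.561 ppm.
Reduction needed = 25.010 − 14.561 = 10.449 ppm.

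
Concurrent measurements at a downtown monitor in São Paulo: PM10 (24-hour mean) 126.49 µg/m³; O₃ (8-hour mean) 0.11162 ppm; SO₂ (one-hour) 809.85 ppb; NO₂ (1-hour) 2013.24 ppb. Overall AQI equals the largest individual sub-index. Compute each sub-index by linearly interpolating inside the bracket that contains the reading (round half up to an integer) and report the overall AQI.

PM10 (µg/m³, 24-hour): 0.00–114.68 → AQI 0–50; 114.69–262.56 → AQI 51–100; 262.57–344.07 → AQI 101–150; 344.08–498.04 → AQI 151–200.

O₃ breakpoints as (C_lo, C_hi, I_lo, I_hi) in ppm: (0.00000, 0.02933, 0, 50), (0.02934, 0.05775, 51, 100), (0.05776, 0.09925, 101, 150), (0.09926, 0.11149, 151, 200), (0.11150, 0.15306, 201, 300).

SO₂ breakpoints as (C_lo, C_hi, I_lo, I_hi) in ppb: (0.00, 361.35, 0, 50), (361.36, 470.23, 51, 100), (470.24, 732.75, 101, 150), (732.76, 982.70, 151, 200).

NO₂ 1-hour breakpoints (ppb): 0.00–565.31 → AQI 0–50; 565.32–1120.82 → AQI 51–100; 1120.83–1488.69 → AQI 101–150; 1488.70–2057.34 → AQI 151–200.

PM10 126.49: bracket 114.69–262.56 → index 51–100; slope 49/147.87, offset 11.80.
AQI = 51 + 49/147.87·11.80 ≈ 54.91 ⇒ 55.
O₃ 0.11162: bracket 0.11150–0.15306 → index 201–300; slope 99/0.04156, offset 0.00012.
AQI = 201 + 99/0.04156·0.00012 ≈ 201.29 ⇒ 201.
SO₂: 809.85 lies in 732.76–982.70, so I_lo=151, I_hi=200, C_lo=732.76, C_hi=982.70.
(200−151)/(982.70−732.76) × (809.85−732.76) + 151 = 49/249.94 × 77.09 + 151 ≈ 166.11 → 166.
NO₂: 2013.24 lies in 1488.70–2057.34, so I_lo=151, I_hi=200, C_lo=1488.70, C_hi=2057.34.
(200−151)/(2057.34−1488.70) × (2013.24−1488.70) + 151 = 49/568.64 × 524.54 + 151 ≈ 196.20 → 196.
Sub-indices: PM10→55, O₃→201, SO₂→166, NO₂→196. Overall AQI = max = 201; dominant pollutant is O₃.

201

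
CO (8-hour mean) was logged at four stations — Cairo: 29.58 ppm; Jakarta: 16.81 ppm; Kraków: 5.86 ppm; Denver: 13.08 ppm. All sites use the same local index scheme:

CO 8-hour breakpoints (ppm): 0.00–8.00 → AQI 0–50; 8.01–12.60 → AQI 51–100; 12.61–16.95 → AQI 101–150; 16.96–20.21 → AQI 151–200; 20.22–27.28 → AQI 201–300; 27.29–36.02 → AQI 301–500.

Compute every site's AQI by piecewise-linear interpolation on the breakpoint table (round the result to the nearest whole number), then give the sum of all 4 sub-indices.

Cairo: 29.58 lies in 27.29–36.02, so I_lo=301, I_hi=500, C_lo=27.29, C_hi=36.02.
(500−301)/(36.02−27.29) × (29.58−27.29) + 301 = 199/8.73 × 2.29 + 301 ≈ 353.20 → 353.
Jakarta 16.81: bracket 12.61–16.95 → index 101–150; slope 49/4.34, offset 4.20.
AQI = 101 + 49/4.34·4.20 ≈ 148.42 ⇒ 148.
Kraków: 5.86 lies in 0.00–8.00, so I_lo=0, I_hi=50, C_lo=0.00, C_hi=8.00.
(50−0)/(8.00−0.00) × (5.86−0.00) + 0 = 50/8.00 × 5.86 + 0 ≈ 36.63 → 37.
Denver 13.08: bracket 12.61–16.95 → index 101–150; slope 49/4.34, offset 0.47.
AQI = 101 + 49/4.34·0.47 ≈ 106.31 ⇒ 106.
AQIs: Cairo=353, Jakarta=148, Kraków=37, Denver=106. Sum = 353 + 148 + 37 + 106 = 644.

644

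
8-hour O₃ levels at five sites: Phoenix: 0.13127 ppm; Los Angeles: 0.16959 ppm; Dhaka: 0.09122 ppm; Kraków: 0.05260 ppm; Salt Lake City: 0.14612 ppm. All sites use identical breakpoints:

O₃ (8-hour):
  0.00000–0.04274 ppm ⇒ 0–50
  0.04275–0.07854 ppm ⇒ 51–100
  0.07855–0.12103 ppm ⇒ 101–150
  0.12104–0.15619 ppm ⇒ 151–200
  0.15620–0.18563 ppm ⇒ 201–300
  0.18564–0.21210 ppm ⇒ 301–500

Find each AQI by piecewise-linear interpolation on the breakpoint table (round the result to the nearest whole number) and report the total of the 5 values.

777

Phoenix: row 0.12104–0.15619 (AQI 151–200). (200−151)·(0.13127−0.12104)/(0.15619−0.12104) + 151 = 49·0.01023/0.03515 + 151 ≈ 165.26 → 165.
Los Angeles: 0.16959 ∈ [0.15620, 0.18563] ↔ index [201, 300].
201 + (0.16959−0.15620)·(300−201)/(0.18563−0.15620) = 201 + 0.01339·99/0.02943 ≈ 246.04, so AQI = 246.
Dhaka: row 0.07855–0.12103 (AQI 101–150). (150−101)·(0.09122−0.07855)/(0.12103−0.07855) + 101 = 49·0.01267/0.04248 + 101 ≈ 115.61 → 116.
Kraków: 0.05260 lies in 0.04275–0.07854, so I_lo=51, I_hi=100, C_lo=0.04275, C_hi=0.07854.
(100−51)/(0.07854−0.04275) × (0.05260−0.04275) + 51 = 49/0.03579 × 0.00985 + 51 ≈ 64.49 → 64.
Salt Lake City: row 0.12104–0.15619 (AQI 151–200). (200−151)·(0.14612−0.12104)/(0.15619−0.12104) + 151 = 49·0.02508/0.03515 + 151 ≈ 185.96 → 186.
AQIs: Phoenix=165, Los Angeles=246, Dhaka=116, Kraków=64, Salt Lake City=186. Sum = 165 + 246 + 116 + 64 + 186 = 777.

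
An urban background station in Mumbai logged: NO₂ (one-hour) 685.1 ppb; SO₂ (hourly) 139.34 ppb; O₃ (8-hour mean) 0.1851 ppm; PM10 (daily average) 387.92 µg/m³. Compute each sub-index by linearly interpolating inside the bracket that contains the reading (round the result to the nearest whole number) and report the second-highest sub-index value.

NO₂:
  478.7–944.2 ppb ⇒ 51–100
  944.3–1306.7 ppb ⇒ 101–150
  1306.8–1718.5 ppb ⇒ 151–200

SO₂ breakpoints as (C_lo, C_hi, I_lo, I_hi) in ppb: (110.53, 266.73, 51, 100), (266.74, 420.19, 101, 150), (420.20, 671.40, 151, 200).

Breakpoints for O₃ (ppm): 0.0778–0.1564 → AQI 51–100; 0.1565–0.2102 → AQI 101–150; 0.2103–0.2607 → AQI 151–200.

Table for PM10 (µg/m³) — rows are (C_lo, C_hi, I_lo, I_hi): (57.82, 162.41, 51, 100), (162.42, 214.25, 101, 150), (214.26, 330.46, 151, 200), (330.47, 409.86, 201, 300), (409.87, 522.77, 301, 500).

NO₂: row 478.7–944.2 (AQI 51–100). (100−51)·(685.1−478.7)/(944.2−478.7) + 51 = 49·206.4/465.5 + 51 ≈ 72.73 → 73.
SO₂: row 110.53–266.73 (AQI 51–100). (100−51)·(139.34−110.53)/(266.73−110.53) + 51 = 49·28.81/156.20 + 51 ≈ 60.04 → 60.
O₃ 0.1851: bracket 0.1565–0.2102 → index 101–150; slope 49/0.0537, offset 0.0286.
AQI = 101 + 49/0.0537·0.0286 ≈ 127.10 ⇒ 127.
PM10 387.92: bracket 330.47–409.86 → index 201–300; slope 99/79.39, offset 57.45.
AQI = 201 + 99/79.39·57.45 ≈ 272.64 ⇒ 273.
Sub-indices: NO₂→73, SO₂→60, O₃→127, PM10→273. Ranked high→low: 273, 127, 73, 60. Second-highest sub-index = 127.

127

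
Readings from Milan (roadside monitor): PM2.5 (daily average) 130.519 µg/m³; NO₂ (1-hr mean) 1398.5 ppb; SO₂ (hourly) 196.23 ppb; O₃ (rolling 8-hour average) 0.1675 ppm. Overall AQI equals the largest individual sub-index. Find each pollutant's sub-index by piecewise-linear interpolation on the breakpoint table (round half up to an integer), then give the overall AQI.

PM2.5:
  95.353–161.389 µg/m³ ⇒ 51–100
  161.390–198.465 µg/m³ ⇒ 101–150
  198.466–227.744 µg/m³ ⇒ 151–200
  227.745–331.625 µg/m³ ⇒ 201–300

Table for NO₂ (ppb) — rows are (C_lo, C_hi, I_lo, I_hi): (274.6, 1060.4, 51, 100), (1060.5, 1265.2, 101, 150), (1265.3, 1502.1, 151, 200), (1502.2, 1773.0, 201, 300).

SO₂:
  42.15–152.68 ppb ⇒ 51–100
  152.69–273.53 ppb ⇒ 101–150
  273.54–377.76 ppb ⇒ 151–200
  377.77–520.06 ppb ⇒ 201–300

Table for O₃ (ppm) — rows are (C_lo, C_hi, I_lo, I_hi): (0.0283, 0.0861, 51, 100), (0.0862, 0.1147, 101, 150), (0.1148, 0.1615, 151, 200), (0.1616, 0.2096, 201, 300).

PM2.5: 130.519 ∈ [95.353, 161.389] ↔ index [51, 100].
51 + (130.519−95.353)·(100−51)/(161.389−95.353) = 51 + 35.166·49/66.036 ≈ 77.09, so AQI = 77.
NO₂ 1398.5: bracket 1265.3–1502.1 → index 151–200; slope 49/236.8, offset 133.2.
AQI = 151 + 49/236.8·133.2 ≈ 178.56 ⇒ 179.
SO₂: 196.23 ∈ [152.69, 273.53] ↔ index [101, 150].
101 + (196.23−152.69)·(150−101)/(273.53−152.69) = 101 + 43.54·49/120.84 ≈ 118.66, so AQI = 119.
O₃: row 0.1616–0.2096 (AQI 201–300). (300−201)·(0.1675−0.1616)/(0.2096−0.1616) + 201 = 99·0.0059/0.0480 + 201 ≈ 213.17 → 213.
Sub-indices: PM2.5→77, NO₂→179, SO₂→119, O₃→213. Overall AQI = max = 213; dominant pollutant is O₃.
AQI 213: Very Unhealthy.

213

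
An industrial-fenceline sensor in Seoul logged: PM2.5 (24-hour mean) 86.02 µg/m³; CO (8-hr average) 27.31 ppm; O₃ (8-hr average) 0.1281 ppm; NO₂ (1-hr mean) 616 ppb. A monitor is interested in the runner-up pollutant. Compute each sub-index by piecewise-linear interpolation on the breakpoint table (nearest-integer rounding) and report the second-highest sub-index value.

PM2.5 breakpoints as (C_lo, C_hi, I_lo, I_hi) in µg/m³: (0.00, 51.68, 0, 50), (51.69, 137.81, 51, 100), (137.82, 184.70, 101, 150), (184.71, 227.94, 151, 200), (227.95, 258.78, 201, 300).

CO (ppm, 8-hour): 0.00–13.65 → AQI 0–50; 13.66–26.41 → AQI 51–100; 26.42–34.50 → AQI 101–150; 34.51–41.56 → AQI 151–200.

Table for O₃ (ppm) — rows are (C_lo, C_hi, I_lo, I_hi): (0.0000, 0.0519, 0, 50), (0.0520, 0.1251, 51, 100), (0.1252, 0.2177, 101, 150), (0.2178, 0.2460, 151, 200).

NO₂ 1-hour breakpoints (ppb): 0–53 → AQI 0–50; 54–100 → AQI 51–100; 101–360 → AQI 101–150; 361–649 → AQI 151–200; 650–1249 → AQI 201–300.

PM2.5: row 51.69–137.81 (AQI 51–100). (100−51)·(86.02−51.69)/(137.81−51.69) + 51 = 49·34.33/86.12 + 51 ≈ 70.53 → 71.
CO: row 26.42–34.50 (AQI 101–150). (150−101)·(27.31−26.42)/(34.50−26.42) + 101 = 49·0.89/8.08 + 101 ≈ 106.40 → 106.
O₃: 0.1281 ∈ [0.1252, 0.2177] ↔ index [101, 150].
101 + (0.1281−0.1252)·(150−101)/(0.2177−0.1252) = 101 + 0.0029·49/0.0925 ≈ 102.54, so AQI = 103.
NO₂: 616 lies in 361–649, so I_lo=151, I_hi=200, C_lo=361, C_hi=649.
(200−151)/(649−361) × (616−361) + 151 = 49/288 × 255 + 151 ≈ 194.39 → 194.
Sub-indices: PM2.5→71, CO→106, O₃→103, NO₂→194. Ranked high→low: 194, 106, 103, 71. Second-highest sub-index = 106.

106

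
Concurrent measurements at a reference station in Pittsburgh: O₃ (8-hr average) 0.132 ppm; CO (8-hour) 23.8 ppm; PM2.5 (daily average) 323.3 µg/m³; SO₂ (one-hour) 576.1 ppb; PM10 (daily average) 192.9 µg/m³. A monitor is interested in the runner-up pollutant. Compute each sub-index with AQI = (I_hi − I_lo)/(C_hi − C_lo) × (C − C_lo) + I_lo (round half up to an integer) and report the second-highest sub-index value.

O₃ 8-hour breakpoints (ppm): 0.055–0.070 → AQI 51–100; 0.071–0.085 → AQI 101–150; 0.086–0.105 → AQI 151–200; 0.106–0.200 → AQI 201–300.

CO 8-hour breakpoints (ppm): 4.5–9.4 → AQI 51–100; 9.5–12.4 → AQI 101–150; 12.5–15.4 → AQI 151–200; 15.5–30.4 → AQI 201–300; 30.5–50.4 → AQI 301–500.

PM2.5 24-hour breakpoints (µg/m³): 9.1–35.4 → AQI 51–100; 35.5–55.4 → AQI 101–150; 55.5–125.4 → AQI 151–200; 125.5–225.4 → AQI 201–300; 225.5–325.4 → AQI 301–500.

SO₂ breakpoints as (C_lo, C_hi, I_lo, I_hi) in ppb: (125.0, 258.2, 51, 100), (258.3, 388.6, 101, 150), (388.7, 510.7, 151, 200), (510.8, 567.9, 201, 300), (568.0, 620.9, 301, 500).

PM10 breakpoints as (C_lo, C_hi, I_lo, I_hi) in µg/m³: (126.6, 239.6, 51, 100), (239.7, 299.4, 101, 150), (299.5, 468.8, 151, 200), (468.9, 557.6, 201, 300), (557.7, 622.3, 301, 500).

O₃: 0.132 ∈ [0.106, 0.200] ↔ index [201, 300].
201 + (0.132−0.106)·(300−201)/(0.200−0.106) = 201 + 0.026·99/0.094 ≈ 228.38, so AQI = 228.
CO: 23.8 lies in 15.5–30.4, so I_lo=201, I_hi=300, C_lo=15.5, C_hi=30.4.
(300−201)/(30.4−15.5) × (23.8−15.5) + 201 = 99/14.9 × 8.3 + 201 ≈ 256.15 → 256.
PM2.5: 323.3 ∈ [225.5, 325.4] ↔ index [301, 500].
301 + (323.3−225.5)·(500−301)/(325.4−225.5) = 301 + 97.8·199/99.9 ≈ 495.82, so AQI = 496.
SO₂: 576.1 lies in 568.0–620.9, so I_lo=301, I_hi=500, C_lo=568.0, C_hi=620.9.
(500−301)/(620.9−568.0) × (576.1−568.0) + 301 = 199/52.9 × 8.1 + 301 ≈ 331.47 → 331.
PM10: row 126.6–239.6 (AQI 51–100). (100−51)·(192.9−126.6)/(239.6−126.6) + 51 = 49·66.3/113.0 + 51 ≈ 79.75 → 80.
Sub-indices: O₃→228, CO→256, PM2.5→496, SO₂→331, PM10→80. Ranked high→low: 496, 331, 256, 228, 80. Second-highest sub-index = 331.

331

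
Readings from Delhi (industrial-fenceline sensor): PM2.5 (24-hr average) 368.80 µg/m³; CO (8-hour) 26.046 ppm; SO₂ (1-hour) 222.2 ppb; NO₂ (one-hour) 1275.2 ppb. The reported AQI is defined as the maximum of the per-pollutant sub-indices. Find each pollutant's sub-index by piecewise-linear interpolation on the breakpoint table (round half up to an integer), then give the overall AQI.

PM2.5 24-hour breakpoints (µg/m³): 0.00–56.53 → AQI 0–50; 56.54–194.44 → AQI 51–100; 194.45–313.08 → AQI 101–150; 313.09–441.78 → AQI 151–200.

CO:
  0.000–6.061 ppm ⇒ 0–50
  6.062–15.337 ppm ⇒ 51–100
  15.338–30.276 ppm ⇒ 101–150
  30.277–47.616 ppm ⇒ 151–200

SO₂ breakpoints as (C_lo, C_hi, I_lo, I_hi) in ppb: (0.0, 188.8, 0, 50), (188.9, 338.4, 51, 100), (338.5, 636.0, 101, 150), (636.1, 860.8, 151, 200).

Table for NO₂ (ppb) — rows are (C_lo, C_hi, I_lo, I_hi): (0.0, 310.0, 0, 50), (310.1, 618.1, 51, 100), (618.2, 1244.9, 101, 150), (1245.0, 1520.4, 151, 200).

172

PM2.5: 368.80 ∈ [313.09, 441.78] ↔ index [151, 200].
151 + (368.80−313.09)·(200−151)/(441.78−313.09) = 151 + 55.71·49/128.69 ≈ 172.21, so AQI = 172.
CO: row 15.338–30.276 (AQI 101–150). (150−101)·(26.046−15.338)/(30.276−15.338) + 101 = 49·10.708/14.938 + 101 ≈ 136.12 → 136.
SO₂ 222.2: bracket 188.9–338.4 → index 51–100; slope 49/149.5, offset 33.3.
AQI = 51 + 49/149.5·33.3 ≈ 61.91 ⇒ 62.
NO₂: 1275.2 lies in 1245.0–1520.4, so I_lo=151, I_hi=200, C_lo=1245.0, C_hi=1520.4.
(200−151)/(1520.4−1245.0) × (1275.2−1245.0) + 151 = 49/275.4 × 30.2 + 151 ≈ 156.37 → 156.
Sub-indices: PM2.5→172, CO→136, SO₂→62, NO₂→156. Overall AQI = max = 172; dominant pollutant is PM2.5.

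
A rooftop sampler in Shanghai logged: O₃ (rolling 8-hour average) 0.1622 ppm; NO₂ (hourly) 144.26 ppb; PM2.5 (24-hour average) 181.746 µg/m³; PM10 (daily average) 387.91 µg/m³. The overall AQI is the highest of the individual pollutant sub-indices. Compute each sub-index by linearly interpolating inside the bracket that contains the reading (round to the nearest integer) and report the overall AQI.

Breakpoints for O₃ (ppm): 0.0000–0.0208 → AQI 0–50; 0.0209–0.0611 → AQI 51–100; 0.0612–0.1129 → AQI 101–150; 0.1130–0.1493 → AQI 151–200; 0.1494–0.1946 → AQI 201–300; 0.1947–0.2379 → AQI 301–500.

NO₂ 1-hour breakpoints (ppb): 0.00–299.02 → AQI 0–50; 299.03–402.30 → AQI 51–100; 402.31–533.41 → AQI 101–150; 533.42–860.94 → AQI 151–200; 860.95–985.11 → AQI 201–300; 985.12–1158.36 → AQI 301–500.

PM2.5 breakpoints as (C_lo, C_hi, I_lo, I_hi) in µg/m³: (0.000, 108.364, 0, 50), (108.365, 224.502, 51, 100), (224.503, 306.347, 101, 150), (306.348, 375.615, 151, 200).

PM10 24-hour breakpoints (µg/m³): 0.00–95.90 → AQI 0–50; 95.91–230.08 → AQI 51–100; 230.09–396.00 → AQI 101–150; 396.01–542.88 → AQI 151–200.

O₃: 0.1622 lies in 0.1494–0.1946, so I_lo=201, I_hi=300, C_lo=0.1494, C_hi=0.1946.
(300−201)/(0.1946−0.1494) × (0.1622−0.1494) + 201 = 99/0.0452 × 0.0128 + 201 ≈ 229.04 → 229.
NO₂ 144.26: bracket 0.00–299.02 → index 0–50; slope 50/299.02, offset 144.26.
AQI = 0 + 50/299.02·144.26 ≈ 24.12 ⇒ 24.
PM2.5: 181.746 ∈ [108.365, 224.502] ↔ index [51, 100].
51 + (181.746−108.365)·(100−51)/(224.502−108.365) = 51 + 73.381·49/116.137 ≈ 81.96, so AQI = 82.
PM10: 387.91 lies in 230.09–396.00, so I_lo=101, I_hi=150, C_lo=230.09, C_hi=396.00.
(150−101)/(396.00−230.09) × (387.91−230.09) + 101 = 49/165.91 × 157.82 + 101 ≈ 147.61 → 148.
Sub-indices: O₃→229, NO₂→24, PM2.5→82, PM10→148. Overall AQI = max = 229; dominant pollutant is O₃.
AQI 229: Very Unhealthy.

229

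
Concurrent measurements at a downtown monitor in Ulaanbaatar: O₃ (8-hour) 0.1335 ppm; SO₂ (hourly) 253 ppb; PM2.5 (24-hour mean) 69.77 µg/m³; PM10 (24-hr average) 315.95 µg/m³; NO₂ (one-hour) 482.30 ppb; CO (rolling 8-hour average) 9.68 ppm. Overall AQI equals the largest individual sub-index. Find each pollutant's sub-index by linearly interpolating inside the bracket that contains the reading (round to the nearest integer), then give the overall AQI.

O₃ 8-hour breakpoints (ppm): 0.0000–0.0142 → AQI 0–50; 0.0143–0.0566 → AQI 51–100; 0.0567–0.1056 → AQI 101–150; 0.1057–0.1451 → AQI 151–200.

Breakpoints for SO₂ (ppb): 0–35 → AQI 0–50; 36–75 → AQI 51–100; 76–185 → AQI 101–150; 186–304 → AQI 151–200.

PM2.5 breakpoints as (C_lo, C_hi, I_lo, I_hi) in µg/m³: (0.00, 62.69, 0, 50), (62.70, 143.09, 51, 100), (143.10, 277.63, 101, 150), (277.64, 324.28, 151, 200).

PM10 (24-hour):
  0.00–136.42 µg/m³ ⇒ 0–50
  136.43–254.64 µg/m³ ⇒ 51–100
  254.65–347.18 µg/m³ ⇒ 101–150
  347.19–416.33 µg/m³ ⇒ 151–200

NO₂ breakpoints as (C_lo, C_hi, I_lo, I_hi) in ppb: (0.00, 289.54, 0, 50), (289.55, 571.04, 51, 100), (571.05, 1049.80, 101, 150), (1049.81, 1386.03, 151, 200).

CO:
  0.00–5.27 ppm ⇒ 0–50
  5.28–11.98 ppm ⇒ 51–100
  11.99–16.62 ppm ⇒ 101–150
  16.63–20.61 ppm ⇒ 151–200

186

O₃ 0.1335: bracket 0.1057–0.1451 → index 151–200; slope 49/0.0394, offset 0.0278.
AQI = 151 + 49/0.0394·0.0278 ≈ 185.57 ⇒ 186.
SO₂: row 186–304 (AQI 151–200). (200−151)·(253−186)/(304−186) + 151 = 49·67/118 + 151 ≈ 178.82 → 179.
PM2.5: row 62.70–143.09 (AQI 51–100). (100−51)·(69.77−62.70)/(143.09−62.70) + 51 = 49·7.07/80.39 + 51 ≈ 55.31 → 55.
PM10: row 254.65–347.18 (AQI 101–150). (150−101)·(315.95−254.65)/(347.18−254.65) + 101 = 49·61.30/92.53 + 101 ≈ 133.46 → 133.
NO₂: 482.30 ∈ [289.55, 571.04] ↔ index [51, 100].
51 + (482.30−289.55)·(100−51)/(571.04−289.55) = 51 + 192.75·49/281.49 ≈ 84.55, so AQI = 85.
CO: 9.68 ∈ [5.28, 11.98] ↔ index [51, 100].
51 + (9.68−5.28)·(100−51)/(11.98−5.28) = 51 + 4.40·49/6.70 ≈ 83.18, so AQI = 83.
Sub-indices: O₃→186, SO₂→179, PM2.5→55, PM10→133, NO₂→85, CO→83. Overall AQI = max = 186; dominant pollutant is O₃.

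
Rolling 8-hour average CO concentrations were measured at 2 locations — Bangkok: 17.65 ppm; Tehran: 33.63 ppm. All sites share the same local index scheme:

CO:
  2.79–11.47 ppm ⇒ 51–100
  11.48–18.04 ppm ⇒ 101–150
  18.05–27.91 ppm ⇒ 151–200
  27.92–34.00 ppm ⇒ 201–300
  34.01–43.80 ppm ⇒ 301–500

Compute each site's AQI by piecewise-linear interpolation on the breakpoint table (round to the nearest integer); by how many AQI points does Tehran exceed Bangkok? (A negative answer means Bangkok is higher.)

Bangkok: 17.65 ∈ [11.48, 18.04] ↔ index [101, 150].
101 + (17.65−11.48)·(150−101)/(18.04−11.48) = 101 + 6.17·49/6.56 ≈ 147.09, so AQI = 147.
Tehran: row 27.92–34.00 (AQI 201–300). (300−201)·(33.63−27.92)/(34.00−27.92) + 201 = 99·5.71/6.08 + 201 ≈ 293.98 → 294.
AQIs: Bangkok=147, Tehran=294. Tehran (294) − Bangkok (147) = 147.

147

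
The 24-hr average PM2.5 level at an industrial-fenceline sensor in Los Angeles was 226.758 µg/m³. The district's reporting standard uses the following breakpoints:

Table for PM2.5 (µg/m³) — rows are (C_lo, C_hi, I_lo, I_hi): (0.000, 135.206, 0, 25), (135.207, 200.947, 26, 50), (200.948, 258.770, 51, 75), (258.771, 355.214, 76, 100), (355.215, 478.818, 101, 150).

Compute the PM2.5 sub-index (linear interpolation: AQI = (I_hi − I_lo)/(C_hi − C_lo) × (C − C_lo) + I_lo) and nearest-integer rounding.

PM2.5 226.758: bracket 200.948–258.770 → index 51–75; slope 24/57.822, offset 25.810.
AQI = 51 + 24/57.822·25.810 ≈ 61.71 ⇒ 62.

62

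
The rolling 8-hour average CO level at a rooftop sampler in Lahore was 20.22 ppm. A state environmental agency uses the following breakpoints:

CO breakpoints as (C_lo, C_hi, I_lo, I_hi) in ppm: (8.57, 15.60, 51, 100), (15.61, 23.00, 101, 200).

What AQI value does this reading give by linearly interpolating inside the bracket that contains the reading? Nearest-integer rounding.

163

CO: 20.22 lies in 15.61–23.00, so I_lo=101, I_hi=200, C_lo=15.61, C_hi=23.00.
(200−101)/(23.00−15.61) × (20.22−15.61) + 101 = 99/7.39 × 4.61 + 101 ≈ 162.76 → 163.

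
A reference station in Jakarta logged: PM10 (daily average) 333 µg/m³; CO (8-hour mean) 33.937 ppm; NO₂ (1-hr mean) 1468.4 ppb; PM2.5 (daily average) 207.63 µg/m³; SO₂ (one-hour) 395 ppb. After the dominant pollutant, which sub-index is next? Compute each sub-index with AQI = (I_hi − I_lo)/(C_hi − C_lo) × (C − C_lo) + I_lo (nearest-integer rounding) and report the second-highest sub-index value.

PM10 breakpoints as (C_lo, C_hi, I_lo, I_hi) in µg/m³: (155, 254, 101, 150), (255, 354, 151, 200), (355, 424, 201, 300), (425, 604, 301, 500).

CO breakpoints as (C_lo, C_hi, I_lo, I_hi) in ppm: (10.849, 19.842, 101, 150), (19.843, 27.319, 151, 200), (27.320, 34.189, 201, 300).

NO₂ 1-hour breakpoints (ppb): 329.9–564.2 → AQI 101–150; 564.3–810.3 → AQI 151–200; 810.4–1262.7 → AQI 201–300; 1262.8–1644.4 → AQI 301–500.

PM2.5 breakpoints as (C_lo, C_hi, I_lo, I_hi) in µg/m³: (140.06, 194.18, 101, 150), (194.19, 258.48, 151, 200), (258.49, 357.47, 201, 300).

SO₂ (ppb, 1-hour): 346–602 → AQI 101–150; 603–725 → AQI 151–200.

296

PM10: 333 ∈ [255, 354] ↔ index [151, 200].
151 + (333−255)·(200−151)/(354−255) = 151 + 78·49/99 ≈ 189.61, so AQI = 190.
CO 33.937: bracket 27.320–34.189 → index 201–300; slope 99/6.869, offset 6.617.
AQI = 201 + 99/6.869·6.617 ≈ 296.37 ⇒ 296.
NO₂: 1468.4 lies in 1262.8–1644.4, so I_lo=301, I_hi=500, C_lo=1262.8, C_hi=1644.4.
(500−301)/(1644.4−1262.8) × (1468.4−1262.8) + 301 = 199/381.6 × 205.6 + 301 ≈ 408.22 → 408.
PM2.5: row 194.19–258.48 (AQI 151–200). (200−151)·(207.63−194.19)/(258.48−194.19) + 151 = 49·13.44/64.29 + 151 ≈ 161.24 → 161.
SO₂: 395 lies in 346–602, so I_lo=101, I_hi=150, C_lo=346, C_hi=602.
(150−101)/(602−346) × (395−346) + 101 = 49/256 × 49 + 101 ≈ 110.38 → 110.
Sub-indices: PM10→190, CO→296, NO₂→408, PM2.5→161, SO₂→110. Ranked high→low: 408, 296, 190, 161, 110. Second-highest sub-index = 296.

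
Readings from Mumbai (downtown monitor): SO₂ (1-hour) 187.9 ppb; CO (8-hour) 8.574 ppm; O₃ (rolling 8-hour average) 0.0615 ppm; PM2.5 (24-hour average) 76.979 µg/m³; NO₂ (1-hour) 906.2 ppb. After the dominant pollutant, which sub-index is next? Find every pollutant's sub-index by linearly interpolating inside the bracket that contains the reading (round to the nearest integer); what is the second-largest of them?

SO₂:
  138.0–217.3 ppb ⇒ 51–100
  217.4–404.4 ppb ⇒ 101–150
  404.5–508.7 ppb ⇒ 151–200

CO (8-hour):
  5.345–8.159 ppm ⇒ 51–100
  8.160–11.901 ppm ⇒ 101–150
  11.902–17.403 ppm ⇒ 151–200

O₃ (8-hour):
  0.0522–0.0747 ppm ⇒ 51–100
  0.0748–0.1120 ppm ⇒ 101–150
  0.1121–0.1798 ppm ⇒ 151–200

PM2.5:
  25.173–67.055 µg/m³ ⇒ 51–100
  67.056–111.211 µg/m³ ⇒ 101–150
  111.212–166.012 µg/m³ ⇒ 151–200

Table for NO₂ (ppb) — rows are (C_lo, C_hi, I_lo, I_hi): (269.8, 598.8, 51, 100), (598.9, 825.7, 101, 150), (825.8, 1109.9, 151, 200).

112

SO₂: 187.9 ∈ [138.0, 217.3] ↔ index [51, 100].
51 + (187.9−138.0)·(100−51)/(217.3−138.0) = 51 + 49.9·49/79.3 ≈ 81.83, so AQI = 82.
CO 8.574: bracket 8.160–11.901 → index 101–150; slope 49/3.741, offset 0.414.
AQI = 101 + 49/3.741·0.414 ≈ 106.42 ⇒ 106.
O₃ 0.0615: bracket 0.0522–0.0747 → index 51–100; slope 49/0.0225, offset 0.0093.
AQI = 51 + 49/0.0225·0.0093 ≈ 71.25 ⇒ 71.
PM2.5: 76.979 ∈ [67.056, 111.211] ↔ index [101, 150].
101 + (76.979−67.056)·(150−101)/(111.211−67.056) = 101 + 9.923·49/44.155 ≈ 112.01, so AQI = 112.
NO₂: 906.2 ∈ [825.8, 1109.9] ↔ index [151, 200].
151 + (906.2−825.8)·(200−151)/(1109.9−825.8) = 151 + 80.4·49/284.1 ≈ 164.87, so AQI = 165.
Sub-indices: SO₂→82, CO→106, O₃→71, PM2.5→112, NO₂→165. Ranked high→low: 165, 112, 106, 82, 71. Second-highest sub-index = 112.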